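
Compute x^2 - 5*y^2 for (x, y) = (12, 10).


x^2 - d*y^2
= 12^2 - 5*10^2
= 144 - 500
= -356

-356


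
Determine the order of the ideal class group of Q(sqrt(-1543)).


K = Q(sqrt(-1543)). d mod 4 = 1, so D = disc(K) = d = -1543
h(K) equals the number of primitive reduced positive-definite forms (a, b, c) = a*x^2 + b*x*y + c*y^2 with b^2 - 4ac = D,
where reduced means |b| <= a <= c, with b >= 0 whenever |b| = a or a = c, and primitive means gcd(a, b, c) = 1.
Reduced forces 3a^2 <= |D| = 1543, so 1 <= a <= 22; b must have the parity of D, and c = (b^2 - D)/(4a) must be an integer >= a.
Enumerate a = 1..22, b in [-a, a]:
  a=1: (1, 1, 386)  [1]
  a=2: (2, -1, 193), (2, 1, 193)  [2]
  a=3: none
  a=4: (4, -3, 97), (4, 3, 97)  [2]
  a=5..6: none
  a=7: (7, -5, 56), (7, 5, 56)  [2]
  a=8: (8, -5, 49), (8, 5, 49)  [2]
  a=9..12: none
  a=13: (13, -11, 32), (13, 11, 32)  [2]
  a=14: (14, -9, 29), (14, -5, 28), (14, 5, 28), (14, 9, 29)  [4]
  a=15: none
  a=16: (16, -11, 26), (16, 11, 26)  [2]
  a=17: (17, -15, 26), (17, 15, 26)  [2]
  a=18..22: none
Total reduced forms: 1 + 2 + 2 + 2 + 2 + 2 + 4 + 2 + 2 = 19
h = 19

19


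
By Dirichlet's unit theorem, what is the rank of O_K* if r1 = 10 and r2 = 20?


By Dirichlet's unit theorem:
rank = r1 + r2 - 1
= 10 + 20 - 1
= 29

29


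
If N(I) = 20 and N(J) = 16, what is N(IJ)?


N(IJ) = N(I) * N(J)
= 20 * 16
= 320

320


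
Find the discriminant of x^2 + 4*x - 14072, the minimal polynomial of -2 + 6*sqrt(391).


The element -2 + 6*sqrt(391) has minimal polynomial:
x^2 + 4*x - 14072
Discriminant = (4)^2 - 4*(-14072)
= 16 + 56288
= 56304

56304


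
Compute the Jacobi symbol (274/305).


Compute (274/305) via quadratic reciprocity:
  pull out 2: (2/305) = +1  (since 305 mod 8 = 1)
  reciprocity: (137/305) -> +(305/137)
  reduce: (31/137)
  reciprocity: (31/137) -> +(137/31)
  reduce: (13/31)
  reciprocity: (13/31) -> +(31/13)
  reduce: (5/13)
  reciprocity: (5/13) -> +(13/5)
  reduce: (3/5)
  reciprocity: (3/5) -> +(5/3)
  reduce: (2/3)
  pull out 2: (2/3) = -1  (since 3 mod 8 = 3)
  (1/3) = 1
Product of signs = -1

-1


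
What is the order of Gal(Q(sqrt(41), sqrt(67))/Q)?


The 2 square roots of distinct primes are multiplicatively independent over Q,
so [K:Q] = 2^2 and Gal(K/Q) is isomorphic to (Z/2Z)^2.
|Gal| = 2^2 = 4

4


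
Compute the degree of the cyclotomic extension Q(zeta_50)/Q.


The degree equals Euler's totient phi(50).
50 = 2 * 5^2
phi(50) = 20

20


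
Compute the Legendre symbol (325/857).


p = 857 is prime, so compute (325/857) with the reciprocity algorithm (Jacobi-symbol steps: pull out 2s via (2/n), flip via reciprocity, reduce):
  reciprocity: (325/857) -> +(857/325)
  reduce: (207/325)
  reciprocity: (207/325) -> +(325/207)
  reduce: (118/207)
  pull out 2: (2/207) = +1  (since 207 mod 8 = 7)
  reciprocity: (59/207) -> -(207/59)
  reduce: (30/59)
  pull out 2: (2/59) = -1  (since 59 mod 8 = 3)
  reciprocity: (15/59) -> -(59/15)
  reduce: (14/15)
  pull out 2: (2/15) = +1  (since 15 mod 8 = 7)
  reciprocity: (7/15) -> -(15/7)
  reduce: (1/7)
  (1/7) = 1
Product of signs = 1
(325/857) = 1

1


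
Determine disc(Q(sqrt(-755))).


For K = Q(sqrt(d)) with d squarefree: disc(K) = d if d = 1 mod 4, and disc(K) = 4d if d = 2 or 3 mod 4.
Here d = -755, and d mod 4 = 1.
d = 1 mod 4 (O_K = Z[(1+sqrt(d))/2]), so disc(K) = d = -755

-755


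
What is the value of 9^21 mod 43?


p = 43 is prime and the exponent is (p-1)/2 = 21, so by Euler's criterion 9^21 = (9/43) = +1 or -1 mod 43.
Compute by square-and-multiply:
  21 = 16 + 4 + 1 (binary 10101)
  Repeated squaring mod 43: 9^1 = 9, 9^2 = 38, 9^4 = 25, 9^8 = 23, 9^16 = 13
  9^21 = 9^16 * 9^4 * 9^1 = 13 * 25 * 9 mod 43
    13 * 25 = 325 = 24 mod 43
    24 * 9 = 216 = 1 mod 43
  9^21 = 1 mod 43
Result 1: 9 is a quadratic residue mod 43.
9^21 mod 43 = 1

1


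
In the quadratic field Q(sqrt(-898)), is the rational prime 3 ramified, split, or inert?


K = Q(sqrt(-898)). Since d mod 4 = 2, disc(K) = -3592.
Check p | disc: -3592 mod 3 = 2.
p does not divide disc. Compute Legendre symbol (d/p):
2^((3-1)/2) mod 3 = -1
(d/p) = -1, so p is inert: (p) stays prime with e=1, f=2, g=1.
Therefore p is inert.

inert


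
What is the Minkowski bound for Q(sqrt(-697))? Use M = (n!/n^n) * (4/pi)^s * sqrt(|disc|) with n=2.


d = -697, d mod 4 = 3, so disc(K) = 4d = -2788; |disc(K)| = 2788
Imaginary quadratic field, so n = 2, s = r2 = 1, r1 = 0
M = (n!/n^n) * (4/pi)^s * sqrt(|disc(K)|) = (2!/2^2) * (4/pi)^1 * sqrt(2788)
= 0.5 * 1.273240 * 52.801515
= 33.6145

33.6145


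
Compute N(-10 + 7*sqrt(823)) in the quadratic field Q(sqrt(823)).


N(a + b*sqrt(d)) = a^2 - d*b^2
= (-10)^2 - (823)*(7)^2
= 100 - 40327
= -40227

-40227


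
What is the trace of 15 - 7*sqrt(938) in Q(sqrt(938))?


Tr(a + b*sqrt(d)) = (a + b*sqrt(d)) + (a - b*sqrt(d)) = 2a
= 2 * (15)
= 30

30


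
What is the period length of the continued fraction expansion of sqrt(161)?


Run the CF algorithm for sqrt(161).
a_0 = floor(sqrt(161)) = 12; set m_0=0, q_0=1.
Recurrence: m' = q*a - m,  q' = (d - m'^2)/q,  a' = floor((a_0 + m')/q').
  step 1: m=12, q=17, a=1
  step 2: m=5, q=8, a=2
  step 3: m=11, q=5, a=4
  step 4: m=9, q=16, a=1
  step 5: m=7, q=7, a=2
  step 6: m=7, q=16, a=1
  step 7: m=9, q=5, a=4
  step 8: m=11, q=8, a=2
  step 9: m=5, q=17, a=1
  step 10: m=12, q=1, a=24
a_10 = 2*a_0 = 24, so the period closes here.
sqrt(161) = [12; 1, 2, 4, 1, 2, 1, 4, 2, 1, 24]
Period length = 10

10


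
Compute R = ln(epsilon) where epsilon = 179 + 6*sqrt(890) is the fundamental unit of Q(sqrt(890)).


epsilon = 179 + 6*sqrt(890)
= 357.9972
R = ln(357.9972)
= 5.8805

5.8805


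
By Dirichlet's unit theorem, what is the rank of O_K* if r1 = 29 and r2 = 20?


By Dirichlet's unit theorem:
rank = r1 + r2 - 1
= 29 + 20 - 1
= 48

48


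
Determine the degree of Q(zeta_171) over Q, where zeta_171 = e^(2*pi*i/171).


The degree equals Euler's totient phi(171).
171 = 3^2 * 19
phi(171) = 108

108


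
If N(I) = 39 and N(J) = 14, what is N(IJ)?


N(IJ) = N(I) * N(J)
= 39 * 14
= 546

546


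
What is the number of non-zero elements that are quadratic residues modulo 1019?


For prime p, the number of non-zero quadratic residues is (p-1)/2.
= (1019-1)/2
= 509

509


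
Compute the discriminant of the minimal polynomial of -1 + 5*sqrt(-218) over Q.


The element -1 + 5*sqrt(-218) has minimal polynomial:
x^2 + 2*x + 5451
Discriminant = (2)^2 - 4*(5451)
= 4 - 21804
= -21800

-21800


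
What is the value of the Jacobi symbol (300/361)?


Compute (300/361) via quadratic reciprocity:
  pull out 2: (2/361) = +1  (since 361 mod 8 = 1)
  pull out 2: (2/361) = +1  (since 361 mod 8 = 1)
  reciprocity: (75/361) -> +(361/75)
  reduce: (61/75)
  reciprocity: (61/75) -> +(75/61)
  reduce: (14/61)
  pull out 2: (2/61) = -1  (since 61 mod 8 = 5)
  reciprocity: (7/61) -> +(61/7)
  reduce: (5/7)
  reciprocity: (5/7) -> +(7/5)
  reduce: (2/5)
  pull out 2: (2/5) = -1  (since 5 mod 8 = 5)
  (1/5) = 1
Product of signs = 1

1


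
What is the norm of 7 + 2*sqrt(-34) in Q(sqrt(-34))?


N(a + b*sqrt(d)) = a^2 - d*b^2
= (7)^2 - (-34)*(2)^2
= 49 + 136
= 185

185


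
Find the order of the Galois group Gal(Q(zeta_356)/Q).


|Gal(Q(zeta_356)/Q)| = phi(356)
= 176

176


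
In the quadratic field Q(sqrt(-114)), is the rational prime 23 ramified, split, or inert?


K = Q(sqrt(-114)). Since d mod 4 = 2, disc(K) = -456.
Check p | disc: -456 mod 23 = 4.
p does not divide disc. Compute Legendre symbol (d/p):
1^((23-1)/2) mod 23 = 1
(d/p) = 1, so p splits: (p) = P*P' with e=1, f=1, g=2.
Therefore p is split.

split


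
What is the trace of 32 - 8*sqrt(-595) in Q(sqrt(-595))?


Tr(a + b*sqrt(d)) = (a + b*sqrt(d)) + (a - b*sqrt(d)) = 2a
= 2 * (32)
= 64

64


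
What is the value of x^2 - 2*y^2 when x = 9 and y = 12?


x^2 - d*y^2
= 9^2 - 2*12^2
= 81 - 288
= -207

-207


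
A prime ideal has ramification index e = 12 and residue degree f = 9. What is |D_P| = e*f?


|D_P| = e * f
= 12 * 9
= 108

108


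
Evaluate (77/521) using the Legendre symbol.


p = 521 is prime, so compute (77/521) with the reciprocity algorithm (Jacobi-symbol steps: pull out 2s via (2/n), flip via reciprocity, reduce):
  reciprocity: (77/521) -> +(521/77)
  reduce: (59/77)
  reciprocity: (59/77) -> +(77/59)
  reduce: (18/59)
  pull out 2: (2/59) = -1  (since 59 mod 8 = 3)
  reciprocity: (9/59) -> +(59/9)
  reduce: (5/9)
  reciprocity: (5/9) -> +(9/5)
  reduce: (4/5)
  pull out 2: (2/5) = -1  (since 5 mod 8 = 5)
  pull out 2: (2/5) = -1  (since 5 mod 8 = 5)
  (1/5) = 1
Product of signs = -1
(77/521) = -1

-1


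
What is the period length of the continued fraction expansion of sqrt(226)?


Run the CF algorithm for sqrt(226).
a_0 = floor(sqrt(226)) = 15; set m_0=0, q_0=1.
Recurrence: m' = q*a - m,  q' = (d - m'^2)/q,  a' = floor((a_0 + m')/q').
  step 1: m=15, q=1, a=30
a_1 = 2*a_0 = 30, so the period closes here.
sqrt(226) = [15; 30]
Period length = 1

1


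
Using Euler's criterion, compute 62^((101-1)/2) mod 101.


p = 101 is prime and the exponent is (p-1)/2 = 50, so by Euler's criterion 62^50 = (62/101) = +1 or -1 mod 101.
Compute by square-and-multiply:
  50 = 32 + 16 + 2 (binary 110010)
  Repeated squaring mod 101: 62^1 = 62, 62^2 = 6, 62^4 = 36, 62^8 = 84, 62^16 = 87, 62^32 = 95
  62^50 = 62^32 * 62^16 * 62^2 = 95 * 87 * 6 mod 101
    95 * 87 = 8265 = 84 mod 101
    84 * 6 = 504 = 100 mod 101
  62^50 = 100 mod 101
Result 100 = p - 1 = -1 mod 101: 62 is a quadratic non-residue mod 101. As a residue in [0, p-1] the value is 100.
62^50 mod 101 = 100

100


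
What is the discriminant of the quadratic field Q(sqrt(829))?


For K = Q(sqrt(d)) with d squarefree: disc(K) = d if d = 1 mod 4, and disc(K) = 4d if d = 2 or 3 mod 4.
Here d = 829, and d mod 4 = 1.
d = 1 mod 4 (O_K = Z[(1+sqrt(d))/2]), so disc(K) = d = 829

829


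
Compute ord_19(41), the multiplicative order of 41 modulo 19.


We want ord_19(41), the smallest k >= 1 with 41^k = 1 mod 19.
n = 19 = 19, phi(19) = 18; the order divides phi(n).
Divisors of 18: 1, 2, 3, 6, 9, 18
Repeated squaring mod 19: 41^1 = 3, 41^2 = 9, 41^4 = 5, 41^8 = 6, 41^16 = 17
Test divisors in increasing order:
  k=1: 41^1 = 3 mod 19
  k=2: 41^2 = 9 mod 19
  k=3: 41^3 = 9 * 3 = 8 mod 19
  k=6: 41^6 = 5 * 9 = 7 mod 19
  k=9: 41^9 = 6 * 3 = 18 mod 19
  k=18: 41^18 = 17 * 9 = 1 mod 19  <- first divisor giving 1
Order = 18

18


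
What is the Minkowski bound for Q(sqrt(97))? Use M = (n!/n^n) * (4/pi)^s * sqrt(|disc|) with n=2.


d = 97, d mod 4 = 1, so disc(K) = d = 97; |disc(K)| = 97
Real quadratic field, so n = 2, s = r2 = 0, r1 = 2
M = (n!/n^n) * (4/pi)^s * sqrt(|disc(K)|) = (2!/2^2) * (4/pi)^0 * sqrt(97)
= 0.5 * 1.000000 * 9.848858
= 4.9244

4.9244


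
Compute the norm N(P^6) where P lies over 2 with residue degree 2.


N(P^a) = p^(a*f)
= 2^(6*2)
= 2^12
= 4096

4096


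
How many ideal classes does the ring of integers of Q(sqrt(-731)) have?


K = Q(sqrt(-731)). d mod 4 = 1, so D = disc(K) = d = -731
h(K) equals the number of primitive reduced positive-definite forms (a, b, c) = a*x^2 + b*x*y + c*y^2 with b^2 - 4ac = D,
where reduced means |b| <= a <= c, with b >= 0 whenever |b| = a or a = c, and primitive means gcd(a, b, c) = 1.
Reduced forces 3a^2 <= |D| = 731, so 1 <= a <= 15; b must have the parity of D, and c = (b^2 - D)/(4a) must be an integer >= a.
Enumerate a = 1..15, b in [-a, a]:
  a=1: (1, 1, 183)  [1]
  a=2: none
  a=3: (3, -1, 61), (3, 1, 61)  [2]
  a=4: none
  a=5: (5, -3, 37), (5, 3, 37)  [2]
  a=6: none
  a=7: (7, -5, 27), (7, 5, 27)  [2]
  a=8: none
  a=9: (9, -5, 21), (9, 5, 21)  [2]
  a=10..12: none
  a=13: (13, -7, 15), (13, 7, 15)  [2]
  a=14: none
  a=15: (15, 13, 15)  [1]
Total reduced forms: 1 + 2 + 2 + 2 + 2 + 2 + 1 = 12
h = 12

12


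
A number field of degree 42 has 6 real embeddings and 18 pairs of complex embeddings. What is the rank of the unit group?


By Dirichlet's unit theorem:
rank = r1 + r2 - 1
= 6 + 18 - 1
= 23

23


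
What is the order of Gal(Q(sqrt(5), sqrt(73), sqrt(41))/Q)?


The 3 square roots of distinct primes are multiplicatively independent over Q,
so [K:Q] = 2^3 and Gal(K/Q) is isomorphic to (Z/2Z)^3.
|Gal| = 2^3 = 8

8


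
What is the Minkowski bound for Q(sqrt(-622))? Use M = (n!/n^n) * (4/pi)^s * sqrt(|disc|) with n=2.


d = -622, d mod 4 = 2, so disc(K) = 4d = -2488; |disc(K)| = 2488
Imaginary quadratic field, so n = 2, s = r2 = 1, r1 = 0
M = (n!/n^n) * (4/pi)^s * sqrt(|disc(K)|) = (2!/2^2) * (4/pi)^1 * sqrt(2488)
= 0.5 * 1.273240 * 49.879856
= 31.7545

31.7545


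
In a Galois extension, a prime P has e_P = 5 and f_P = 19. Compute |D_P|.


|D_P| = e * f
= 5 * 19
= 95

95


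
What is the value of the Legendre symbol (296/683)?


p = 683 is prime, so compute (296/683) with the reciprocity algorithm (Jacobi-symbol steps: pull out 2s via (2/n), flip via reciprocity, reduce):
  pull out 2: (2/683) = -1  (since 683 mod 8 = 3)
  pull out 2: (2/683) = -1  (since 683 mod 8 = 3)
  pull out 2: (2/683) = -1  (since 683 mod 8 = 3)
  reciprocity: (37/683) -> +(683/37)
  reduce: (17/37)
  reciprocity: (17/37) -> +(37/17)
  reduce: (3/17)
  reciprocity: (3/17) -> +(17/3)
  reduce: (2/3)
  pull out 2: (2/3) = -1  (since 3 mod 8 = 3)
  (1/3) = 1
Product of signs = 1
(296/683) = 1

1


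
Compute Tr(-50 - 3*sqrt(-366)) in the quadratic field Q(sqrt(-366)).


Tr(a + b*sqrt(d)) = (a + b*sqrt(d)) + (a - b*sqrt(d)) = 2a
= 2 * (-50)
= -100

-100


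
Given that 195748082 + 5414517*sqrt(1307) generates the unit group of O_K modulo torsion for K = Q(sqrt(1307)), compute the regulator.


epsilon = 195748082 + 5414517*sqrt(1307)
= 3.9150e+08
R = ln(3.9150e+08)
= 19.7855

19.7855


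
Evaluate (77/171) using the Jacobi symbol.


Compute (77/171) via quadratic reciprocity:
  reciprocity: (77/171) -> +(171/77)
  reduce: (17/77)
  reciprocity: (17/77) -> +(77/17)
  reduce: (9/17)
  reciprocity: (9/17) -> +(17/9)
  reduce: (8/9)
  pull out 2: (2/9) = +1  (since 9 mod 8 = 1)
  pull out 2: (2/9) = +1  (since 9 mod 8 = 1)
  pull out 2: (2/9) = +1  (since 9 mod 8 = 1)
  (1/9) = 1
Product of signs = 1

1


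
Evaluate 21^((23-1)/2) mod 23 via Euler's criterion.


p = 23 is prime and the exponent is (p-1)/2 = 11, so by Euler's criterion 21^11 = (21/23) = +1 or -1 mod 23.
Compute by square-and-multiply:
  11 = 8 + 2 + 1 (binary 1011)
  Repeated squaring mod 23: 21^1 = 21, 21^2 = 4, 21^4 = 16, 21^8 = 3
  21^11 = 21^8 * 21^2 * 21^1 = 3 * 4 * 21 mod 23
    3 * 4 = 12 = 12 mod 23
    12 * 21 = 252 = 22 mod 23
  21^11 = 22 mod 23
Result 22 = p - 1 = -1 mod 23: 21 is a quadratic non-residue mod 23. As a residue in [0, p-1] the value is 22.
21^11 mod 23 = 22

22


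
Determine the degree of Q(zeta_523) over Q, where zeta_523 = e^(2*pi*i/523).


The degree equals Euler's totient phi(523).
523 = 523
phi(523) = 522

522


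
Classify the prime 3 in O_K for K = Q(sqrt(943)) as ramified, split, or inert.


K = Q(sqrt(943)). Since d mod 4 = 3, disc(K) = 3772.
Check p | disc: 3772 mod 3 = 1.
p does not divide disc. Compute Legendre symbol (d/p):
1^((3-1)/2) mod 3 = 1
(d/p) = 1, so p splits: (p) = P*P' with e=1, f=1, g=2.
Therefore p is split.

split


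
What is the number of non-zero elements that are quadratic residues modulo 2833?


For prime p, the number of non-zero quadratic residues is (p-1)/2.
= (2833-1)/2
= 1416

1416


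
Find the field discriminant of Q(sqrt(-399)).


For K = Q(sqrt(d)) with d squarefree: disc(K) = d if d = 1 mod 4, and disc(K) = 4d if d = 2 or 3 mod 4.
Here d = -399, and d mod 4 = 1.
d = 1 mod 4 (O_K = Z[(1+sqrt(d))/2]), so disc(K) = d = -399

-399


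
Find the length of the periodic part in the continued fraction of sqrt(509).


Run the CF algorithm for sqrt(509).
a_0 = floor(sqrt(509)) = 22; set m_0=0, q_0=1.
Recurrence: m' = q*a - m,  q' = (d - m'^2)/q,  a' = floor((a_0 + m')/q').
  step 1: m=22, q=25, a=1
  step 2: m=3, q=20, a=1
  step 3: m=17, q=11, a=3
  step 4: m=16, q=23, a=1
  step 5: m=7, q=20, a=1
  step 6: m=13, q=17, a=2
  step 7: m=21, q=4, a=10
  step 8: m=19, q=37, a=1
  step 9: m=18, q=5, a=8
  step 10: m=22, q=5, a=8
  step 11: m=18, q=37, a=1
  step 12: m=19, q=4, a=10
  step 13: m=21, q=17, a=2
  step 14: m=13, q=20, a=1
  step 15: m=7, q=23, a=1
  step 16: m=16, q=11, a=3
  step 17: m=17, q=20, a=1
  step 18: m=3, q=25, a=1
  step 19: m=22, q=1, a=44
a_19 = 2*a_0 = 44, so the period closes here.
sqrt(509) = [22; 1, 1, 3, 1, 1, 2, 10, 1, 8, 8, 1, 10, 2, 1, 1, 3, 1, 1, 44]
Period length = 19

19


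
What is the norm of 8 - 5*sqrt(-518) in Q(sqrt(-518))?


N(a + b*sqrt(d)) = a^2 - d*b^2
= (8)^2 - (-518)*(-5)^2
= 64 + 12950
= 13014

13014


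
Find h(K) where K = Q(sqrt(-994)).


K = Q(sqrt(-994)). d mod 4 = 2, so D = disc(K) = 4d = -3976
h(K) equals the number of primitive reduced positive-definite forms (a, b, c) = a*x^2 + b*x*y + c*y^2 with b^2 - 4ac = D,
where reduced means |b| <= a <= c, with b >= 0 whenever |b| = a or a = c, and primitive means gcd(a, b, c) = 1.
Reduced forces 3a^2 <= |D| = 3976, so 1 <= a <= 36; b must have the parity of D, and c = (b^2 - D)/(4a) must be an integer >= a.
Enumerate a = 1..36, b in [-a, a]:
  a=1: (1, 0, 994)  [1]
  a=2: (2, 0, 497)  [1]
  a=3..4: none
  a=5: (5, -2, 199), (5, 2, 199)  [2]
  a=6: none
  a=7: (7, 0, 142)  [1]
  a=8..9: none
  a=10: (10, -8, 101), (10, 8, 101)  [2]
  a=11..13: none
  a=14: (14, 0, 71)  [1]
  a=15..16: none
  a=17: (17, -6, 59), (17, 6, 59)  [2]
  a=18..22: none
  a=23: (23, -16, 46), (23, 16, 46)  [2]
  a=24: none
  a=25: (25, -18, 43), (25, 18, 43)  [2]
  a=26..33: none
  a=34: (34, -28, 35), (34, 28, 35)  [2]
  a=35..36: none
Total reduced forms: 1 + 1 + 2 + 1 + 2 + 1 + 2 + 2 + 2 + 2 = 16
h = 16

16


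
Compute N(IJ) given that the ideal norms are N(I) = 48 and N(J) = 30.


N(IJ) = N(I) * N(J)
= 48 * 30
= 1440

1440


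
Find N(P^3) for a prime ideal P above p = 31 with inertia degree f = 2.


N(P^a) = p^(a*f)
= 31^(3*2)
= 31^6
= 887503681

887503681


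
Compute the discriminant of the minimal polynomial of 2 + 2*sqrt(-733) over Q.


The element 2 + 2*sqrt(-733) has minimal polynomial:
x^2 - 4*x + 2936
Discriminant = (-4)^2 - 4*(2936)
= 16 - 11744
= -11728

-11728


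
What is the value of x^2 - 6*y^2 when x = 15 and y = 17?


x^2 - d*y^2
= 15^2 - 6*17^2
= 225 - 1734
= -1509

-1509


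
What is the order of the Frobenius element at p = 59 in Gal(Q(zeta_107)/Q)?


The Frobenius at p in Gal(Q(zeta_n)/Q) = (Z/nZ)* is the class of p, so its order is ord_107(59), the smallest k >= 1 with 59^k = 1 mod 107.
n = 107 = 107, phi(107) = 106; the order divides phi(n).
Divisors of 106: 1, 2, 53, 106
Repeated squaring mod 107: 59^1 = 59, 59^2 = 57, 59^4 = 39, 59^8 = 23, 59^16 = 101, 59^32 = 36, 59^64 = 12
Test divisors in increasing order:
  k=1: 59^1 = 59 mod 107
  k=2: 59^2 = 57 mod 107
  k=53: 59^53 = 36 * 101 * 39 * 59 = 106 mod 107
  k=106: 59^106 = 12 * 36 * 23 * 57 = 1 mod 107  <- first divisor giving 1
Order = 106

106


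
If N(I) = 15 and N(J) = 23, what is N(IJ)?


N(IJ) = N(I) * N(J)
= 15 * 23
= 345

345


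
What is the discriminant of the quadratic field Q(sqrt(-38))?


For K = Q(sqrt(d)) with d squarefree: disc(K) = d if d = 1 mod 4, and disc(K) = 4d if d = 2 or 3 mod 4.
Here d = -38, and d mod 4 = 2.
d = 2 mod 4, not 1 (O_K = Z[sqrt(d)]), so disc(K) = 4d = 4 * (-38) = -152

-152


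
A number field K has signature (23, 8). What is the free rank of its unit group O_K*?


By Dirichlet's unit theorem:
rank = r1 + r2 - 1
= 23 + 8 - 1
= 30

30


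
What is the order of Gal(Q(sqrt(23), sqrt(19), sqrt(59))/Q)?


The 3 square roots of distinct primes are multiplicatively independent over Q,
so [K:Q] = 2^3 and Gal(K/Q) is isomorphic to (Z/2Z)^3.
|Gal| = 2^3 = 8

8


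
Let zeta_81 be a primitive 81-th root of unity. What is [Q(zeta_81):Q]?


The degree equals Euler's totient phi(81).
81 = 3^4
phi(81) = 54

54


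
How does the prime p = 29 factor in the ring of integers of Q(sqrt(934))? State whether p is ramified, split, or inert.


K = Q(sqrt(934)). Since d mod 4 = 2, disc(K) = 3736.
Check p | disc: 3736 mod 29 = 24.
p does not divide disc. Compute Legendre symbol (d/p):
6^((29-1)/2) mod 29 = 1
(d/p) = 1, so p splits: (p) = P*P' with e=1, f=1, g=2.
Therefore p is split.

split


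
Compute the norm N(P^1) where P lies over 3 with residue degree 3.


N(P^a) = p^(a*f)
= 3^(1*3)
= 3^3
= 27

27


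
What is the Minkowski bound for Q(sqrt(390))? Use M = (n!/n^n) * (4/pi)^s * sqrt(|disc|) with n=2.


d = 390, d mod 4 = 2, so disc(K) = 4d = 1560; |disc(K)| = 1560
Real quadratic field, so n = 2, s = r2 = 0, r1 = 2
M = (n!/n^n) * (4/pi)^s * sqrt(|disc(K)|) = (2!/2^2) * (4/pi)^0 * sqrt(1560)
= 0.5 * 1.000000 * 39.496835
= 19.7484

19.7484


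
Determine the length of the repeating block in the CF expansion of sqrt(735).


Run the CF algorithm for sqrt(735).
a_0 = floor(sqrt(735)) = 27; set m_0=0, q_0=1.
Recurrence: m' = q*a - m,  q' = (d - m'^2)/q,  a' = floor((a_0 + m')/q').
  step 1: m=27, q=6, a=9
  step 2: m=27, q=1, a=54
a_2 = 2*a_0 = 54, so the period closes here.
sqrt(735) = [27; 9, 54]
Period length = 2

2


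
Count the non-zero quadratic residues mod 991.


For prime p, the number of non-zero quadratic residues is (p-1)/2.
= (991-1)/2
= 495

495


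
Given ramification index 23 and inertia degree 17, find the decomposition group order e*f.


|D_P| = e * f
= 23 * 17
= 391

391


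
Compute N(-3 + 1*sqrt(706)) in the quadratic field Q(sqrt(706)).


N(a + b*sqrt(d)) = a^2 - d*b^2
= (-3)^2 - (706)*(1)^2
= 9 - 706
= -697

-697


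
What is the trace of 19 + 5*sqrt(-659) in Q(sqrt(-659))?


Tr(a + b*sqrt(d)) = (a + b*sqrt(d)) + (a - b*sqrt(d)) = 2a
= 2 * (19)
= 38

38


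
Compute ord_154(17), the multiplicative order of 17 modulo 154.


We want ord_154(17), the smallest k >= 1 with 17^k = 1 mod 154.
n = 154 = 2 * 7 * 11, phi(154) = 60; the order divides phi(n).
Divisors of 60: 1, 2, 3, 4, 5, 6, 10, 12, 15, 20, 30, 60
Repeated squaring mod 154: 17^1 = 17, 17^2 = 135, 17^4 = 53, 17^8 = 37, 17^16 = 137, 17^32 = 135
Test divisors in increasing order:
  k=1: 17^1 = 17 mod 154
  k=2: 17^2 = 135 mod 154
  k=3: 17^3 = 135 * 17 = 139 mod 154
  k=4: 17^4 = 53 mod 154
  k=5: 17^5 = 53 * 17 = 131 mod 154
  k=6: 17^6 = 53 * 135 = 71 mod 154
  k=10: 17^10 = 37 * 135 = 67 mod 154
  k=12: 17^12 = 37 * 53 = 113 mod 154
  k=15: 17^15 = 37 * 53 * 135 * 17 = 153 mod 154
  k=20: 17^20 = 137 * 53 = 23 mod 154
  k=30: 17^30 = 137 * 37 * 53 * 135 = 1 mod 154  <- first divisor giving 1
Order = 30

30


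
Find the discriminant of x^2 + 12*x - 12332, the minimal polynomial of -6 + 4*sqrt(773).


The element -6 + 4*sqrt(773) has minimal polynomial:
x^2 + 12*x - 12332
Discriminant = (12)^2 - 4*(-12332)
= 144 + 49328
= 49472

49472


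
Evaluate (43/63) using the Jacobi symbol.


Compute (43/63) via quadratic reciprocity:
  reciprocity: (43/63) -> -(63/43)
  reduce: (20/43)
  pull out 2: (2/43) = -1  (since 43 mod 8 = 3)
  pull out 2: (2/43) = -1  (since 43 mod 8 = 3)
  reciprocity: (5/43) -> +(43/5)
  reduce: (3/5)
  reciprocity: (3/5) -> +(5/3)
  reduce: (2/3)
  pull out 2: (2/3) = -1  (since 3 mod 8 = 3)
  (1/3) = 1
Product of signs = 1

1


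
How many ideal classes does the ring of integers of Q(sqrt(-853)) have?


K = Q(sqrt(-853)). d mod 4 = 3, so D = disc(K) = 4d = -3412
h(K) equals the number of primitive reduced positive-definite forms (a, b, c) = a*x^2 + b*x*y + c*y^2 with b^2 - 4ac = D,
where reduced means |b| <= a <= c, with b >= 0 whenever |b| = a or a = c, and primitive means gcd(a, b, c) = 1.
Reduced forces 3a^2 <= |D| = 3412, so 1 <= a <= 33; b must have the parity of D, and c = (b^2 - D)/(4a) must be an integer >= a.
Enumerate a = 1..33, b in [-a, a]:
  a=1: (1, 0, 853)  [1]
  a=2: (2, 2, 427)  [1]
  a=3..6: none
  a=7: (7, -2, 122), (7, 2, 122)  [2]
  a=8..10: none
  a=11: (11, -8, 79), (11, 8, 79)  [2]
  a=12..13: none
  a=14: (14, -2, 61), (14, 2, 61)  [2]
  a=15..21: none
  a=22: (22, -14, 41), (22, 14, 41)  [2]
  a=23..33: none
Total reduced forms: 1 + 1 + 2 + 2 + 2 + 2 = 10
h = 10

10


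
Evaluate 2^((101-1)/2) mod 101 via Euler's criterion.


p = 101 is prime and the exponent is (p-1)/2 = 50, so by Euler's criterion 2^50 = (2/101) = +1 or -1 mod 101.
Compute by square-and-multiply:
  50 = 32 + 16 + 2 (binary 110010)
  Repeated squaring mod 101: 2^1 = 2, 2^2 = 4, 2^4 = 16, 2^8 = 54, 2^16 = 88, 2^32 = 68
  2^50 = 2^32 * 2^16 * 2^2 = 68 * 88 * 4 mod 101
    68 * 88 = 5984 = 25 mod 101
    25 * 4 = 100 = 100 mod 101
  2^50 = 100 mod 101
Result 100 = p - 1 = -1 mod 101: 2 is a quadratic non-residue mod 101. As a residue in [0, p-1] the value is 100.
2^50 mod 101 = 100

100


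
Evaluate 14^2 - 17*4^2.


x^2 - d*y^2
= 14^2 - 17*4^2
= 196 - 272
= -76

-76


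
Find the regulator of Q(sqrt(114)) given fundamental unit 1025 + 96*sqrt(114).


epsilon = 1025 + 96*sqrt(114)
= 2049.9995
R = ln(2049.9995)
= 7.6256

7.6256


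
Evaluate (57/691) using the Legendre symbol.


p = 691 is prime, so compute (57/691) with the reciprocity algorithm (Jacobi-symbol steps: pull out 2s via (2/n), flip via reciprocity, reduce):
  reciprocity: (57/691) -> +(691/57)
  reduce: (7/57)
  reciprocity: (7/57) -> +(57/7)
  reduce: (1/7)
  (1/7) = 1
Product of signs = 1
(57/691) = 1

1


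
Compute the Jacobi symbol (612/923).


Compute (612/923) via quadratic reciprocity:
  pull out 2: (2/923) = -1  (since 923 mod 8 = 3)
  pull out 2: (2/923) = -1  (since 923 mod 8 = 3)
  reciprocity: (153/923) -> +(923/153)
  reduce: (5/153)
  reciprocity: (5/153) -> +(153/5)
  reduce: (3/5)
  reciprocity: (3/5) -> +(5/3)
  reduce: (2/3)
  pull out 2: (2/3) = -1  (since 3 mod 8 = 3)
  (1/3) = 1
Product of signs = -1

-1


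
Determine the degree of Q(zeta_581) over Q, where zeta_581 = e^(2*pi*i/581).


The degree equals Euler's totient phi(581).
581 = 7 * 83
phi(581) = 492

492


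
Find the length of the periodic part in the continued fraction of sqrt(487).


Run the CF algorithm for sqrt(487).
a_0 = floor(sqrt(487)) = 22; set m_0=0, q_0=1.
Recurrence: m' = q*a - m,  q' = (d - m'^2)/q,  a' = floor((a_0 + m')/q').
  step 1: m=22, q=3, a=14
  step 2: m=20, q=29, a=1
  step 3: m=9, q=14, a=2
  step 4: m=19, q=9, a=4
  step 5: m=17, q=22, a=1
  step 6: m=5, q=21, a=1
  step 7: m=16, q=11, a=3
  step 8: m=17, q=18, a=2
  step 9: m=19, q=7, a=5
  step 10: m=16, q=33, a=1
  step 11: m=17, q=6, a=6
  step 12: m=19, q=21, a=1
  step 13: m=2, q=23, a=1
  step 14: m=21, q=2, a=21
  step 15: m=21, q=23, a=1
  step 16: m=2, q=21, a=1
  step 17: m=19, q=6, a=6
  step 18: m=17, q=33, a=1
  step 19: m=16, q=7, a=5
  step 20: m=19, q=18, a=2
  step 21: m=17, q=11, a=3
  step 22: m=16, q=21, a=1
  step 23: m=5, q=22, a=1
  step 24: m=17, q=9, a=4
  step 25: m=19, q=14, a=2
  step 26: m=9, q=29, a=1
  step 27: m=20, q=3, a=14
  step 28: m=22, q=1, a=44
a_28 = 2*a_0 = 44, so the period closes here.
sqrt(487) = [22; 14, 1, 2, 4, 1, 1, 3, 2, 5, 1, 6, 1, 1, 21, 1, 1, 6, 1, 5, 2, 3, 1, 1, 4, 2, 1, 14, 44]
Period length = 28

28


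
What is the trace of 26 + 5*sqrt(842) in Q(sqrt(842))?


Tr(a + b*sqrt(d)) = (a + b*sqrt(d)) + (a - b*sqrt(d)) = 2a
= 2 * (26)
= 52

52


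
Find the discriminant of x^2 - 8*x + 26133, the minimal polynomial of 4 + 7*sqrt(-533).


The element 4 + 7*sqrt(-533) has minimal polynomial:
x^2 - 8*x + 26133
Discriminant = (-8)^2 - 4*(26133)
= 64 - 104532
= -104468

-104468


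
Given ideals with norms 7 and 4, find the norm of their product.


N(IJ) = N(I) * N(J)
= 7 * 4
= 28

28


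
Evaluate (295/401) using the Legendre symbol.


p = 401 is prime, so compute (295/401) with the reciprocity algorithm (Jacobi-symbol steps: pull out 2s via (2/n), flip via reciprocity, reduce):
  reciprocity: (295/401) -> +(401/295)
  reduce: (106/295)
  pull out 2: (2/295) = +1  (since 295 mod 8 = 7)
  reciprocity: (53/295) -> +(295/53)
  reduce: (30/53)
  pull out 2: (2/53) = -1  (since 53 mod 8 = 5)
  reciprocity: (15/53) -> +(53/15)
  reduce: (8/15)
  pull out 2: (2/15) = +1  (since 15 mod 8 = 7)
  pull out 2: (2/15) = +1  (since 15 mod 8 = 7)
  pull out 2: (2/15) = +1  (since 15 mod 8 = 7)
  (1/15) = 1
Product of signs = -1
(295/401) = -1

-1


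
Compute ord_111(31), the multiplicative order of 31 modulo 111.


We want ord_111(31), the smallest k >= 1 with 31^k = 1 mod 111.
n = 111 = 3 * 37, phi(111) = 72; the order divides phi(n).
Divisors of 72: 1, 2, 3, 4, 6, 8, 9, 12, 18, 24, 36, 72
Repeated squaring mod 111: 31^1 = 31, 31^2 = 73, 31^4 = 1, 31^8 = 1, 31^16 = 1, 31^32 = 1, 31^64 = 1
Test divisors in increasing order:
  k=1: 31^1 = 31 mod 111
  k=2: 31^2 = 73 mod 111
  k=3: 31^3 = 73 * 31 = 43 mod 111
  k=4: 31^4 = 1 mod 111  <- first divisor giving 1
Order = 4

4


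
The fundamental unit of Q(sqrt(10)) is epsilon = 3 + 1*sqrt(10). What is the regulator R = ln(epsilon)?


epsilon = 3 + 1*sqrt(10)
= 6.1623
R = ln(6.1623)
= 1.8184

1.8184


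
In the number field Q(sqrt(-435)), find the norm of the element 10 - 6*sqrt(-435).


N(a + b*sqrt(d)) = a^2 - d*b^2
= (10)^2 - (-435)*(-6)^2
= 100 + 15660
= 15760

15760


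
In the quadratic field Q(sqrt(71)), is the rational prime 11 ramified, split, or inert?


K = Q(sqrt(71)). Since d mod 4 = 3, disc(K) = 284.
Check p | disc: 284 mod 11 = 9.
p does not divide disc. Compute Legendre symbol (d/p):
5^((11-1)/2) mod 11 = 1
(d/p) = 1, so p splits: (p) = P*P' with e=1, f=1, g=2.
Therefore p is split.

split


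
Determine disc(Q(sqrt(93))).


For K = Q(sqrt(d)) with d squarefree: disc(K) = d if d = 1 mod 4, and disc(K) = 4d if d = 2 or 3 mod 4.
Here d = 93, and d mod 4 = 1.
d = 1 mod 4 (O_K = Z[(1+sqrt(d))/2]), so disc(K) = d = 93

93


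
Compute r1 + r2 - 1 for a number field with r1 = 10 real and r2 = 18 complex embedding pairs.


By Dirichlet's unit theorem:
rank = r1 + r2 - 1
= 10 + 18 - 1
= 27

27


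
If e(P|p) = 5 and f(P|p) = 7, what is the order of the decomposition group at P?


|D_P| = e * f
= 5 * 7
= 35

35


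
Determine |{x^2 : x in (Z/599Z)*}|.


For prime p, the number of non-zero quadratic residues is (p-1)/2.
= (599-1)/2
= 299

299


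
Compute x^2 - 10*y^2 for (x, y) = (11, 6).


x^2 - d*y^2
= 11^2 - 10*6^2
= 121 - 360
= -239

-239


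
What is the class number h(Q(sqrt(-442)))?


K = Q(sqrt(-442)). d mod 4 = 2, so D = disc(K) = 4d = -1768
h(K) equals the number of primitive reduced positive-definite forms (a, b, c) = a*x^2 + b*x*y + c*y^2 with b^2 - 4ac = D,
where reduced means |b| <= a <= c, with b >= 0 whenever |b| = a or a = c, and primitive means gcd(a, b, c) = 1.
Reduced forces 3a^2 <= |D| = 1768, so 1 <= a <= 24; b must have the parity of D, and c = (b^2 - D)/(4a) must be an integer >= a.
Enumerate a = 1..24, b in [-a, a]:
  a=1: (1, 0, 442)  [1]
  a=2: (2, 0, 221)  [1]
  a=3..10: none
  a=11: (11, -6, 41), (11, 6, 41)  [2]
  a=12: none
  a=13: (13, 0, 34)  [1]
  a=14..16: none
  a=17: (17, 0, 26)  [1]
  a=18..21: none
  a=22: (22, -16, 23), (22, 16, 23)  [2]
  a=23..24: none
Total reduced forms: 1 + 1 + 2 + 1 + 1 + 2 = 8
h = 8

8


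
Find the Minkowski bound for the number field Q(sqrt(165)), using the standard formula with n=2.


d = 165, d mod 4 = 1, so disc(K) = d = 165; |disc(K)| = 165
Real quadratic field, so n = 2, s = r2 = 0, r1 = 2
M = (n!/n^n) * (4/pi)^s * sqrt(|disc(K)|) = (2!/2^2) * (4/pi)^0 * sqrt(165)
= 0.5 * 1.000000 * 12.845233
= 6.4226

6.4226


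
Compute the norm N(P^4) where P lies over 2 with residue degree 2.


N(P^a) = p^(a*f)
= 2^(4*2)
= 2^8
= 256

256


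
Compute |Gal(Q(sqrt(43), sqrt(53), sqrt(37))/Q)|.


The 3 square roots of distinct primes are multiplicatively independent over Q,
so [K:Q] = 2^3 and Gal(K/Q) is isomorphic to (Z/2Z)^3.
|Gal| = 2^3 = 8

8


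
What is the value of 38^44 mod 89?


p = 89 is prime and the exponent is (p-1)/2 = 44, so by Euler's criterion 38^44 = (38/89) = +1 or -1 mod 89.
Compute by square-and-multiply:
  44 = 32 + 8 + 4 (binary 101100)
  Repeated squaring mod 89: 38^1 = 38, 38^2 = 20, 38^4 = 44, 38^8 = 67, 38^16 = 39, 38^32 = 8
  38^44 = 38^32 * 38^8 * 38^4 = 8 * 67 * 44 mod 89
    8 * 67 = 536 = 2 mod 89
    2 * 44 = 88 = 88 mod 89
  38^44 = 88 mod 89
Result 88 = p - 1 = -1 mod 89: 38 is a quadratic non-residue mod 89. As a residue in [0, p-1] the value is 88.
38^44 mod 89 = 88

88


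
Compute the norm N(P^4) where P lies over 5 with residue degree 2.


N(P^a) = p^(a*f)
= 5^(4*2)
= 5^8
= 390625

390625


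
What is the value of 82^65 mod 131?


p = 131 is prime and the exponent is (p-1)/2 = 65, so by Euler's criterion 82^65 = (82/131) = +1 or -1 mod 131.
Compute by square-and-multiply:
  65 = 64 + 1 (binary 1000001)
  Repeated squaring mod 131: 82^1 = 82, 82^2 = 43, 82^4 = 15, 82^8 = 94, 82^16 = 59, 82^32 = 75, 82^64 = 123
  82^65 = 82^64 * 82^1 = 123 * 82 mod 131
    123 * 82 = 10086 = 130 mod 131
  82^65 = 130 mod 131
Result 130 = p - 1 = -1 mod 131: 82 is a quadratic non-residue mod 131. As a residue in [0, p-1] the value is 130.
82^65 mod 131 = 130

130


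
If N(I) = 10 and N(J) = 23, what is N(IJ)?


N(IJ) = N(I) * N(J)
= 10 * 23
= 230

230


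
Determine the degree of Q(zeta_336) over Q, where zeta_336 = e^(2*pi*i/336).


The degree equals Euler's totient phi(336).
336 = 2^4 * 3 * 7
phi(336) = 96

96


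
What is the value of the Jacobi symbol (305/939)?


Compute (305/939) via quadratic reciprocity:
  reciprocity: (305/939) -> +(939/305)
  reduce: (24/305)
  pull out 2: (2/305) = +1  (since 305 mod 8 = 1)
  pull out 2: (2/305) = +1  (since 305 mod 8 = 1)
  pull out 2: (2/305) = +1  (since 305 mod 8 = 1)
  reciprocity: (3/305) -> +(305/3)
  reduce: (2/3)
  pull out 2: (2/3) = -1  (since 3 mod 8 = 3)
  (1/3) = 1
Product of signs = -1

-1


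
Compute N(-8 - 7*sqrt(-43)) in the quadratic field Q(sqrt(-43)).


N(a + b*sqrt(d)) = a^2 - d*b^2
= (-8)^2 - (-43)*(-7)^2
= 64 + 2107
= 2171

2171


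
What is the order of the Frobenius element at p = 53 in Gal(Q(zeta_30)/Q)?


The Frobenius at p in Gal(Q(zeta_n)/Q) = (Z/nZ)* is the class of p, so its order is ord_30(53), the smallest k >= 1 with 53^k = 1 mod 30.
n = 30 = 2 * 3 * 5, phi(30) = 8; the order divides phi(n).
Divisors of 8: 1, 2, 4, 8
Repeated squaring mod 30: 53^1 = 23, 53^2 = 19, 53^4 = 1, 53^8 = 1
Test divisors in increasing order:
  k=1: 53^1 = 23 mod 30
  k=2: 53^2 = 19 mod 30
  k=4: 53^4 = 1 mod 30  <- first divisor giving 1
Order = 4

4


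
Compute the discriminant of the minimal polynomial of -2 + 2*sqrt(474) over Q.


The element -2 + 2*sqrt(474) has minimal polynomial:
x^2 + 4*x - 1892
Discriminant = (4)^2 - 4*(-1892)
= 16 + 7568
= 7584

7584


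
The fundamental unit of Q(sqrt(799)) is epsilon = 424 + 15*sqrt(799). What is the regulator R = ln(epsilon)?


epsilon = 424 + 15*sqrt(799)
= 847.9988
R = ln(847.9988)
= 6.7429

6.7429


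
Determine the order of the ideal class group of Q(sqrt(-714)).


K = Q(sqrt(-714)). d mod 4 = 2, so D = disc(K) = 4d = -2856
h(K) equals the number of primitive reduced positive-definite forms (a, b, c) = a*x^2 + b*x*y + c*y^2 with b^2 - 4ac = D,
where reduced means |b| <= a <= c, with b >= 0 whenever |b| = a or a = c, and primitive means gcd(a, b, c) = 1.
Reduced forces 3a^2 <= |D| = 2856, so 1 <= a <= 30; b must have the parity of D, and c = (b^2 - D)/(4a) must be an integer >= a.
Enumerate a = 1..30, b in [-a, a]:
  a=1: (1, 0, 714)  [1]
  a=2: (2, 0, 357)  [1]
  a=3: (3, 0, 238)  [1]
  a=4: none
  a=5: (5, -2, 143), (5, 2, 143)  [2]
  a=6: (6, 0, 119)  [1]
  a=7: (7, 0, 102)  [1]
  a=8..9: none
  a=10: (10, -8, 73), (10, 8, 73)  [2]
  a=11: (11, -2, 65), (11, 2, 65)  [2]
  a=12: none
  a=13: (13, -2, 55), (13, 2, 55)  [2]
  a=14: (14, 0, 51)  [1]
  a=15: (15, -12, 50), (15, 12, 50)  [2]
  a=16: none
  a=17: (17, 0, 42)  [1]
  a=18..20: none
  a=21: (21, 0, 34)  [1]
  a=22: (22, -20, 37), (22, 20, 37)  [2]
  a=23..24: none
  a=25: (25, -12, 30), (25, 12, 30)  [2]
  a=26: (26, -24, 33), (26, 24, 33)  [2]
  a=27..30: none
Total reduced forms: 1 + 1 + 1 + 2 + 1 + 1 + 2 + 2 + 2 + 1 + 2 + 1 + 1 + 2 + 2 + 2 = 24
h = 24

24


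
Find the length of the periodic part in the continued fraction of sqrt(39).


Run the CF algorithm for sqrt(39).
a_0 = floor(sqrt(39)) = 6; set m_0=0, q_0=1.
Recurrence: m' = q*a - m,  q' = (d - m'^2)/q,  a' = floor((a_0 + m')/q').
  step 1: m=6, q=3, a=4
  step 2: m=6, q=1, a=12
a_2 = 2*a_0 = 12, so the period closes here.
sqrt(39) = [6; 4, 12]
Period length = 2

2


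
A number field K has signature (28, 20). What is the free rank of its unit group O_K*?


By Dirichlet's unit theorem:
rank = r1 + r2 - 1
= 28 + 20 - 1
= 47

47


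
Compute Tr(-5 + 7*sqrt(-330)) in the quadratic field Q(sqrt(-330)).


Tr(a + b*sqrt(d)) = (a + b*sqrt(d)) + (a - b*sqrt(d)) = 2a
= 2 * (-5)
= -10

-10


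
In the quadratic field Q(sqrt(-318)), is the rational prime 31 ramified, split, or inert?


K = Q(sqrt(-318)). Since d mod 4 = 2, disc(K) = -1272.
Check p | disc: -1272 mod 31 = 30.
p does not divide disc. Compute Legendre symbol (d/p):
23^((31-1)/2) mod 31 = -1
(d/p) = -1, so p is inert: (p) stays prime with e=1, f=2, g=1.
Therefore p is inert.

inert


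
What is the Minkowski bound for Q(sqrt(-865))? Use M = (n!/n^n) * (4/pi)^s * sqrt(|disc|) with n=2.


d = -865, d mod 4 = 3, so disc(K) = 4d = -3460; |disc(K)| = 3460
Imaginary quadratic field, so n = 2, s = r2 = 1, r1 = 0
M = (n!/n^n) * (4/pi)^s * sqrt(|disc(K)|) = (2!/2^2) * (4/pi)^1 * sqrt(3460)
= 0.5 * 1.273240 * 58.821765
= 37.4471

37.4471


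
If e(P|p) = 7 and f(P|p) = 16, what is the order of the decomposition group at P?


|D_P| = e * f
= 7 * 16
= 112

112


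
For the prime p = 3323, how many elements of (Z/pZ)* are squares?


For prime p, the number of non-zero quadratic residues is (p-1)/2.
= (3323-1)/2
= 1661

1661


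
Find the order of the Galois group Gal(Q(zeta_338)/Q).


|Gal(Q(zeta_338)/Q)| = phi(338)
= 156

156


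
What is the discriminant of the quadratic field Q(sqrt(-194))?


For K = Q(sqrt(d)) with d squarefree: disc(K) = d if d = 1 mod 4, and disc(K) = 4d if d = 2 or 3 mod 4.
Here d = -194, and d mod 4 = 2.
d = 2 mod 4, not 1 (O_K = Z[sqrt(d)]), so disc(K) = 4d = 4 * (-194) = -776

-776


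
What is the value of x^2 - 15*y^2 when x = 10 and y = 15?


x^2 - d*y^2
= 10^2 - 15*15^2
= 100 - 3375
= -3275

-3275


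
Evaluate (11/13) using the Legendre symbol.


p = 13 is prime, so compute (11/13) with the reciprocity algorithm (Jacobi-symbol steps: pull out 2s via (2/n), flip via reciprocity, reduce):
  reciprocity: (11/13) -> +(13/11)
  reduce: (2/11)
  pull out 2: (2/11) = -1  (since 11 mod 8 = 3)
  (1/11) = 1
Product of signs = -1
(11/13) = -1

-1


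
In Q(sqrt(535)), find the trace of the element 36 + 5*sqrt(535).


Tr(a + b*sqrt(d)) = (a + b*sqrt(d)) + (a - b*sqrt(d)) = 2a
= 2 * (36)
= 72

72


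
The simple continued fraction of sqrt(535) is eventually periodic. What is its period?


Run the CF algorithm for sqrt(535).
a_0 = floor(sqrt(535)) = 23; set m_0=0, q_0=1.
Recurrence: m' = q*a - m,  q' = (d - m'^2)/q,  a' = floor((a_0 + m')/q').
  step 1: m=23, q=6, a=7
  step 2: m=19, q=29, a=1
  step 3: m=10, q=15, a=2
  step 4: m=20, q=9, a=4
  step 5: m=16, q=31, a=1
  step 6: m=15, q=10, a=3
  step 7: m=15, q=31, a=1
  step 8: m=16, q=9, a=4
  step 9: m=20, q=15, a=2
  step 10: m=10, q=29, a=1
  step 11: m=19, q=6, a=7
  step 12: m=23, q=1, a=46
a_12 = 2*a_0 = 46, so the period closes here.
sqrt(535) = [23; 7, 1, 2, 4, 1, 3, 1, 4, 2, 1, 7, 46]
Period length = 12

12


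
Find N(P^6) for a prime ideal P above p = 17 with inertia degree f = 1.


N(P^a) = p^(a*f)
= 17^(6*1)
= 17^6
= 24137569

24137569


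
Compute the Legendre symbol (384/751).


p = 751 is prime, so compute (384/751) with the reciprocity algorithm (Jacobi-symbol steps: pull out 2s via (2/n), flip via reciprocity, reduce):
  pull out 2: (2/751) = +1  (since 751 mod 8 = 7)
  pull out 2: (2/751) = +1  (since 751 mod 8 = 7)
  pull out 2: (2/751) = +1  (since 751 mod 8 = 7)
  pull out 2: (2/751) = +1  (since 751 mod 8 = 7)
  pull out 2: (2/751) = +1  (since 751 mod 8 = 7)
  pull out 2: (2/751) = +1  (since 751 mod 8 = 7)
  pull out 2: (2/751) = +1  (since 751 mod 8 = 7)
  reciprocity: (3/751) -> -(751/3)
  reduce: (1/3)
  (1/3) = 1
Product of signs = -1
(384/751) = -1

-1
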